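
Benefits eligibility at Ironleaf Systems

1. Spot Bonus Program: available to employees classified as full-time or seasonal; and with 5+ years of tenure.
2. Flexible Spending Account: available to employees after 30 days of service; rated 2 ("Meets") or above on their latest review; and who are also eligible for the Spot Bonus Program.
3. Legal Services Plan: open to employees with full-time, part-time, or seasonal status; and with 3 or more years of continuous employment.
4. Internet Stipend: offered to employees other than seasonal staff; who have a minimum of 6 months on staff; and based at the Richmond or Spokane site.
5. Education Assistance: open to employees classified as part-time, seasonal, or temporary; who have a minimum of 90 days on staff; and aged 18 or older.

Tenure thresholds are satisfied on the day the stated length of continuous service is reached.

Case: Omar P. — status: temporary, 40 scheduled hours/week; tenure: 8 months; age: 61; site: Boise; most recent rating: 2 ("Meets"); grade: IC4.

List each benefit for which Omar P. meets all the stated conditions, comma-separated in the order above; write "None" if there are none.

Spot Bonus Program — status temporary ✗ (requires full-time or seasonal) → not eligible.
Flexible Spending Account — service 8 months ≥ 30 days ✓; rating 2 ≥ 2 ✓; not eligible for Spot Bonus Program ✗ → not eligible.
Legal Services Plan — status temporary ✗ (requires full-time, part-time, or seasonal) → not eligible.
Internet Stipend — status temporary ✓ (not excluded); service 8 months ≥ 6 months ✓; site Boise ✗ (not Richmond or Spokane) → not eligible.
Education Assistance — status temporary ✓; service 8 months ≥ 90 days ✓; age 61 ≥ 18 ✓ → eligible.

Education Assistance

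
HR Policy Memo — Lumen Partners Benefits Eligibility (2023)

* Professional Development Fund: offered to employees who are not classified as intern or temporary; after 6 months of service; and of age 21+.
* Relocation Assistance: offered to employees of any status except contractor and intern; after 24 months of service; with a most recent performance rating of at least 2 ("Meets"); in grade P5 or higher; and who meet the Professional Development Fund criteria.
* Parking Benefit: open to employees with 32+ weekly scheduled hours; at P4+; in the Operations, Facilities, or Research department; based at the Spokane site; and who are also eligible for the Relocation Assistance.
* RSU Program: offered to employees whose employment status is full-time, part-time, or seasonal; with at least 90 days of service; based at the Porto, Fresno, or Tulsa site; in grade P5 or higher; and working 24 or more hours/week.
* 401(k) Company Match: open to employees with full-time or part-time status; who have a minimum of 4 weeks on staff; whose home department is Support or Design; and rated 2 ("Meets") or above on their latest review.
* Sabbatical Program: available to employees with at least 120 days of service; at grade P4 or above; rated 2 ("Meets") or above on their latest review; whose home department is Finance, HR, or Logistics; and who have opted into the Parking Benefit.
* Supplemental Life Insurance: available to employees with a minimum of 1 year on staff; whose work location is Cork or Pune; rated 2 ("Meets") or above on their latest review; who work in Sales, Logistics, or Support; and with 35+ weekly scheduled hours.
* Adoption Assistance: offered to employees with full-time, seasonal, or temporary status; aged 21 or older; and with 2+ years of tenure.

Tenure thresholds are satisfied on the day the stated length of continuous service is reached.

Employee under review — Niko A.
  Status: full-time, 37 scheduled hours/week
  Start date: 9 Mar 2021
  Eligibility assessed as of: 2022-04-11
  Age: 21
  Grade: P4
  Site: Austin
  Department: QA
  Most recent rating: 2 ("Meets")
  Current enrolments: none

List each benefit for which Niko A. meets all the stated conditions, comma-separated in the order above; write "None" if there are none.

Professional Development Fund

Service from 9 Mar 2021 to 2022-04-11: 398 days.
Professional Development Fund — status full-time ✓ (not excluded); service 398 days ≥ 6 months (≈180 days) ✓; age 21 ≥ 21 ✓ → eligible.
Relocation Assistance — status full-time ✓ (not excluded); service 398 days < 24 months (≈720 days) ✗ → not eligible.
Parking Benefit — 37 hrs/wk ≥ 32 ✓; grade P4 ≥ P4 ✓; dept QA ✗ → not eligible.
RSU Program — status full-time ✓; service 398 days ≥ 90 days ✓; site Austin ✗ (not Porto, Fresno, or Tulsa) → not eligible.
401(k) Company Match — status full-time ✓; service 398 days ≥ 4 weeks (≈28 days) ✓; dept QA ✗ → not eligible.
Sabbatical Program — service 398 days ≥ 120 days ✓; grade P4 ≥ P4 ✓; rating 2 ≥ 2 ✓; dept QA ✗ → not eligible.
Supplemental Life Insurance — service 398 days ≥ 1 year (≈365 days) ✓; site Austin ✗ (not Cork or Pune) → not eligible.
Adoption Assistance — status full-time ✓; age 21 ≥ 21 ✓; service 398 days < 2 years (≈730 days) ✗ → not eligible.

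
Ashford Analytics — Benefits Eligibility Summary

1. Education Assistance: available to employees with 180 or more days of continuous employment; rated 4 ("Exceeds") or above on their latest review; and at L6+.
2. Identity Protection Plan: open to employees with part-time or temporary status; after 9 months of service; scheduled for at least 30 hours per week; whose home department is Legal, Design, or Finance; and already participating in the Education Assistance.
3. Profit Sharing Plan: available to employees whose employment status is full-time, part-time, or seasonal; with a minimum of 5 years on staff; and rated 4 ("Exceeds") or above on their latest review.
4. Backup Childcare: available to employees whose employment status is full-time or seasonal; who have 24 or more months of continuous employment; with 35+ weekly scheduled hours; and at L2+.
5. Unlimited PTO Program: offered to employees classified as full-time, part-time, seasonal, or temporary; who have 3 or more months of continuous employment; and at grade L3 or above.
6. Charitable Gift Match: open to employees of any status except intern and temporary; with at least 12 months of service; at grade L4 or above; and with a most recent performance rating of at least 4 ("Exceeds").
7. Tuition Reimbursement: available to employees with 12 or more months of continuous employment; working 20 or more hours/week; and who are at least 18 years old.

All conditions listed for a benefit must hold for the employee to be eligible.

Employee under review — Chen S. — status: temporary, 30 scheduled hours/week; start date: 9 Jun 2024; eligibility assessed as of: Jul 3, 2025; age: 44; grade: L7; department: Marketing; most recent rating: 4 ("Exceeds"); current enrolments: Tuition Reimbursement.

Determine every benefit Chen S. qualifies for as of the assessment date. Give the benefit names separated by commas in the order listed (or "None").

Service from 9 Jun 2024 to Jul 3, 2025: 389 days.
Education Assistance — service 389 days ≥ 180 days ✓; rating 4 ≥ 4 ✓; grade L7 ≥ L6 ✓ → eligible.
Identity Protection Plan — status temporary ✓; service 389 days ≥ 9 months (≈270 days) ✓; 30 hrs/wk ≥ 30 ✓; dept Marketing ✗ → not eligible.
Profit Sharing Plan — status temporary ✗ (requires full-time, part-time, or seasonal) → not eligible.
Backup Childcare — status temporary ✗ (requires full-time or seasonal) → not eligible.
Unlimited PTO Program — status temporary ✓; service 389 days ≥ 3 months (≈90 days) ✓; grade L7 ≥ L3 ✓ → eligible.
Charitable Gift Match — status temporary ✗ (excluded) → not eligible.
Tuition Reimbursement — service 389 days ≥ 12 months (≈360 days) ✓; 30 hrs/wk ≥ 20 ✓; age 44 ≥ 18 ✓ → eligible.

Education Assistance, Unlimited PTO Program, Tuition Reimbursement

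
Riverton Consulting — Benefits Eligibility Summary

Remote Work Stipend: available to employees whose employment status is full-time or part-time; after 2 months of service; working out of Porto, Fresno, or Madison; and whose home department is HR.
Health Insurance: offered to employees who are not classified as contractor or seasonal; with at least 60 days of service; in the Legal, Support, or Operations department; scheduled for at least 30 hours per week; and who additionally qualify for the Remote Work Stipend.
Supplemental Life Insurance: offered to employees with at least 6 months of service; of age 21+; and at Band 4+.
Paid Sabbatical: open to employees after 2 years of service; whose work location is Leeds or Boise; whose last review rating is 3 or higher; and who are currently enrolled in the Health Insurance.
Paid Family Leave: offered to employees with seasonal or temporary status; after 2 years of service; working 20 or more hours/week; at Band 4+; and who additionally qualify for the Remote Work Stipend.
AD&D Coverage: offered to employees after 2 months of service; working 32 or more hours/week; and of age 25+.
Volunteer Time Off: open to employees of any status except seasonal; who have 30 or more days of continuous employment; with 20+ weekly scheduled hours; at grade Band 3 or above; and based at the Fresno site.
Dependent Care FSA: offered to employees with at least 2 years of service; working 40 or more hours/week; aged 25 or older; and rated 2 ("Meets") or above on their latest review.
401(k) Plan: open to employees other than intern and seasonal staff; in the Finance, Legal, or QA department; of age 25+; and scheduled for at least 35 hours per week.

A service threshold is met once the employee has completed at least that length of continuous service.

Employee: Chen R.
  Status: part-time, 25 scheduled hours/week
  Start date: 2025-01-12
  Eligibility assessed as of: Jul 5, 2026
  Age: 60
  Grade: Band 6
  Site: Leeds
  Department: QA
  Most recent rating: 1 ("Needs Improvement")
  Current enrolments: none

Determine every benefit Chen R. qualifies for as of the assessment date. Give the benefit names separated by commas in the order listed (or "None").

Service from 2025-01-12 to Jul 5, 2026: 539 days.
Remote Work Stipend — status part-time ✓; service 539 days ≥ 2 months (≈60 days) ✓; site Leeds ✗ (not Porto, Fresno, or Madison) → not eligible.
Health Insurance — status part-time ✓ (not excluded); service 539 days ≥ 60 days ✓; dept QA ✗ → not eligible.
Supplemental Life Insurance — service 539 days ≥ 6 months (≈180 days) ✓; age 60 ≥ 21 ✓; grade Band 6 ≥ Band 4 ✓ → eligible.
Paid Sabbatical — service 539 days < 2 years (≈730 days) ✗ → not eligible.
Paid Family Leave — status part-time ✗ (requires seasonal or temporary) → not eligible.
AD&D Coverage — service 539 days ≥ 2 months (≈60 days) ✓; 25 hrs/wk < 32 ✗ → not eligible.
Volunteer Time Off — status part-time ✓ (not excluded); service 539 days ≥ 30 days ✓; 25 hrs/wk ≥ 20 ✓; grade Band 6 ≥ Band 3 ✓; site Leeds ✗ (not Fresno) → not eligible.
Dependent Care FSA — service 539 days < 2 years (≈730 days) ✗ → not eligible.
401(k) Plan — status part-time ✓ (not excluded); dept QA ✓; age 60 ≥ 25 ✓; 25 hrs/wk < 35 ✗ → not eligible.

Supplemental Life Insurance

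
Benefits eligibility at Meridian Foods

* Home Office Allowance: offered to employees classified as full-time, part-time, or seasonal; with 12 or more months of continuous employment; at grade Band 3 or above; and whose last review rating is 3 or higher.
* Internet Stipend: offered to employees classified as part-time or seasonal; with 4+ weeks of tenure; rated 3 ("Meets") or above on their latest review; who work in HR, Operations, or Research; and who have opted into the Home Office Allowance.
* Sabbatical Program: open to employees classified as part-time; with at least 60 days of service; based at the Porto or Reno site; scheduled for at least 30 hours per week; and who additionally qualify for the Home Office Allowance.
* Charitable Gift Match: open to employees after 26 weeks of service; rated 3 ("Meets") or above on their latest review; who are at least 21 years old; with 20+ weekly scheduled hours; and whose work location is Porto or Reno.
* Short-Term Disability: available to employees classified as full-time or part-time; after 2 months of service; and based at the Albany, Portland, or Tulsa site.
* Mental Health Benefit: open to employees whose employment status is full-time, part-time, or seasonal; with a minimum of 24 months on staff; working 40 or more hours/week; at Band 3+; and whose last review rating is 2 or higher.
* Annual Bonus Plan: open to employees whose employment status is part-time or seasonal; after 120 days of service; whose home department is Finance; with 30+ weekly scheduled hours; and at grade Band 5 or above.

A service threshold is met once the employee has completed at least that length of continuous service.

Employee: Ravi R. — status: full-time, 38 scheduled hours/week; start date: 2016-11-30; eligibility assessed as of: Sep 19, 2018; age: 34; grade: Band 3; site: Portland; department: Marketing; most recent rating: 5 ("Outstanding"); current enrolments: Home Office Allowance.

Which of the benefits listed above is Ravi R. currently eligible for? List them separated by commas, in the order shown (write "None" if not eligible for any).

Service from 2016-11-30 to Sep 19, 2018: 658 days.
Home Office Allowance — status full-time ✓; service 658 days ≥ 12 months (≈360 days) ✓; grade Band 3 ≥ Band 3 ✓; rating 5 ≥ 3 ✓ → eligible.
Internet Stipend — status full-time ✗ (requires part-time or seasonal) → not eligible.
Sabbatical Program — status full-time ✗ (requires part-time) → not eligible.
Charitable Gift Match — service 658 days ≥ 26 weeks (≈182 days) ✓; rating 5 ≥ 3 ✓; age 34 ≥ 21 ✓; 38 hrs/wk ≥ 20 ✓; site Portland ✗ (not Porto or Reno) → not eligible.
Short-Term Disability — status full-time ✓; service 658 days ≥ 2 months (≈60 days) ✓; site Portland ✓ → eligible.
Mental Health Benefit — status full-time ✓; service 658 days < 24 months (≈720 days) ✗ → not eligible.
Annual Bonus Plan — status full-time ✗ (requires part-time or seasonal) → not eligible.

Home Office Allowance, Short-Term Disability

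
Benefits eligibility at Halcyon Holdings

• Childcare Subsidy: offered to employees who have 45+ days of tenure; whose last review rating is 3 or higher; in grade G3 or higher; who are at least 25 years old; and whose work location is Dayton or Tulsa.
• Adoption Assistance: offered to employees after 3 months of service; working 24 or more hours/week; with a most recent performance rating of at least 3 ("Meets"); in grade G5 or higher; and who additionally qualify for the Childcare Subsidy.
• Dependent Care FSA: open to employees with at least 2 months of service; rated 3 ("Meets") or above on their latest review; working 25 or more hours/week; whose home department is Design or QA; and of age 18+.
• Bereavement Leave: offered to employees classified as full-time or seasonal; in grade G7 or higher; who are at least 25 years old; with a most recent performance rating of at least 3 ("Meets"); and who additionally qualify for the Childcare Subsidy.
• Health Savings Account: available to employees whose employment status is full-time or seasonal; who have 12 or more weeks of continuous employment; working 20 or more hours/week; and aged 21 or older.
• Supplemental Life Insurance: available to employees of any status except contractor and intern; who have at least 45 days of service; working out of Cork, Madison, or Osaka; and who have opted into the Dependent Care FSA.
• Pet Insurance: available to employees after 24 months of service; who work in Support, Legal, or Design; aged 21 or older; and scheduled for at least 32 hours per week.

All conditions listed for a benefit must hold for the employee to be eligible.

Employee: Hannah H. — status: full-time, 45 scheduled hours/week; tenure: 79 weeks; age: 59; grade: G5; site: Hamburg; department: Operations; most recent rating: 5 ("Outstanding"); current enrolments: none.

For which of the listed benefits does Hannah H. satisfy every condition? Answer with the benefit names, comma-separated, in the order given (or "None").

Childcare Subsidy — service 79 weeks ≥ 45 days ✓; rating 5 ≥ 3 ✓; grade G5 ≥ G3 ✓; age 59 ≥ 25 ✓; site Hamburg ✗ (not Dayton or Tulsa) → not eligible.
Adoption Assistance — service 79 weeks ≥ 3 months (≈90 days) ✓; 45 hrs/wk ≥ 24 ✓; rating 5 ≥ 3 ✓; grade G5 ≥ G5 ✓; not eligible for Childcare Subsidy ✗ → not eligible.
Dependent Care FSA — service 79 weeks ≥ 2 months (≈60 days) ✓; rating 5 ≥ 3 ✓; 45 hrs/wk ≥ 25 ✓; dept Operations ✗ → not eligible.
Bereavement Leave — status full-time ✓; grade G5 < G7 ✗ → not eligible.
Health Savings Account — status full-time ✓; service 79 weeks ≥ 12 weeks ✓; 45 hrs/wk ≥ 20 ✓; age 59 ≥ 21 ✓ → eligible.
Supplemental Life Insurance — status full-time ✓ (not excluded); service 79 weeks ≥ 45 days ✓; site Hamburg ✗ (not Cork, Madison, or Osaka) → not eligible.
Pet Insurance — service 79 weeks < 24 months (≈720 days) ✗ → not eligible.

Health Savings Account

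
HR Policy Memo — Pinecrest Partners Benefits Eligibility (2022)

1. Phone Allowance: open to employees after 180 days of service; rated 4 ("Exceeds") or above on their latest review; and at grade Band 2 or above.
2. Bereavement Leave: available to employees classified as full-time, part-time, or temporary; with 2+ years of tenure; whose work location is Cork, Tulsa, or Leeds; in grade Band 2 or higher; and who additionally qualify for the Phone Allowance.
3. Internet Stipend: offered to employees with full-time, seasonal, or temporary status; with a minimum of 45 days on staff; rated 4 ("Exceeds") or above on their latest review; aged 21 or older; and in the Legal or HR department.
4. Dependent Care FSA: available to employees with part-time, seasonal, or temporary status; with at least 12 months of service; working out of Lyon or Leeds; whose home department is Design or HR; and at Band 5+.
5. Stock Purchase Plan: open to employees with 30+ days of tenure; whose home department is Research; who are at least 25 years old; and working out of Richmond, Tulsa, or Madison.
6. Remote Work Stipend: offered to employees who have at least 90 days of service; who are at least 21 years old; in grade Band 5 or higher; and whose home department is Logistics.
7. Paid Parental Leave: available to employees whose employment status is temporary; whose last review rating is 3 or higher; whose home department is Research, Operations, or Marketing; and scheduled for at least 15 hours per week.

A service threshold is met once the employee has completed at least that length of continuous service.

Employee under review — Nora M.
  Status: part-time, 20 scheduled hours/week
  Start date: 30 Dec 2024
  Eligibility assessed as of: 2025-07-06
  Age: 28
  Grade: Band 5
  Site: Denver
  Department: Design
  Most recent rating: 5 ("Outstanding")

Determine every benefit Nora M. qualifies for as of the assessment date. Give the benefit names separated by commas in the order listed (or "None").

Phone Allowance

Service from 30 Dec 2024 to 2025-07-06: 188 days.
Phone Allowance — service 188 days ≥ 180 days ✓; rating 5 ≥ 4 ✓; grade Band 5 ≥ Band 2 ✓ → eligible.
Bereavement Leave — status part-time ✓; service 188 days < 2 years (≈730 days) ✗ → not eligible.
Internet Stipend — status part-time ✗ (requires full-time, seasonal, or temporary) → not eligible.
Dependent Care FSA — status part-time ✓; service 188 days < 12 months (≈360 days) ✗ → not eligible.
Stock Purchase Plan — service 188 days ≥ 30 days ✓; dept Design ✗ → not eligible.
Remote Work Stipend — service 188 days ≥ 90 days ✓; age 28 ≥ 21 ✓; grade Band 5 ≥ Band 5 ✓; dept Design ✗ → not eligible.
Paid Parental Leave — status part-time ✗ (requires temporary) → not eligible.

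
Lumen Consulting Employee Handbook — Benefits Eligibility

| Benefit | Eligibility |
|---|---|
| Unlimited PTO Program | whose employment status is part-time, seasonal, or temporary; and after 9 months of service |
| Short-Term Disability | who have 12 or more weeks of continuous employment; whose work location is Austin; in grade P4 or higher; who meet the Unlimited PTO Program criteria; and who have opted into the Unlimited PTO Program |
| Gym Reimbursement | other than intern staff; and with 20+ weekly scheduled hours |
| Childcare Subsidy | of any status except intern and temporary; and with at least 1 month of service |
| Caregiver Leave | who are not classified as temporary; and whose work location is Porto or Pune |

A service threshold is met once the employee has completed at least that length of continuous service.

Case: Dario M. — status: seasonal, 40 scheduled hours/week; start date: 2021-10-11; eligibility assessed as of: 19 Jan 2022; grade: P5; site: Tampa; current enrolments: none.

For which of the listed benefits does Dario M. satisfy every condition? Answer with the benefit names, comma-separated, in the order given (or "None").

Service from 2021-10-11 to 19 Jan 2022: 100 days.
Unlimited PTO Program — status seasonal ✓; service 100 days < 9 months (≈270 days) ✗ → not eligible.
Short-Term Disability — service 100 days ≥ 12 weeks (≈84 days) ✓; site Tampa ✗ (not Austin) → not eligible.
Gym Reimbursement — status seasonal ✓ (not excluded); 40 hrs/wk ≥ 20 ✓ → eligible.
Childcare Subsidy — status seasonal ✓ (not excluded); service 100 days ≥ 1 month (≈30 days) ✓ → eligible.
Caregiver Leave — status seasonal ✓ (not excluded); site Tampa ✗ (not Porto or Pune) → not eligible.

Gym Reimbursement, Childcare Subsidy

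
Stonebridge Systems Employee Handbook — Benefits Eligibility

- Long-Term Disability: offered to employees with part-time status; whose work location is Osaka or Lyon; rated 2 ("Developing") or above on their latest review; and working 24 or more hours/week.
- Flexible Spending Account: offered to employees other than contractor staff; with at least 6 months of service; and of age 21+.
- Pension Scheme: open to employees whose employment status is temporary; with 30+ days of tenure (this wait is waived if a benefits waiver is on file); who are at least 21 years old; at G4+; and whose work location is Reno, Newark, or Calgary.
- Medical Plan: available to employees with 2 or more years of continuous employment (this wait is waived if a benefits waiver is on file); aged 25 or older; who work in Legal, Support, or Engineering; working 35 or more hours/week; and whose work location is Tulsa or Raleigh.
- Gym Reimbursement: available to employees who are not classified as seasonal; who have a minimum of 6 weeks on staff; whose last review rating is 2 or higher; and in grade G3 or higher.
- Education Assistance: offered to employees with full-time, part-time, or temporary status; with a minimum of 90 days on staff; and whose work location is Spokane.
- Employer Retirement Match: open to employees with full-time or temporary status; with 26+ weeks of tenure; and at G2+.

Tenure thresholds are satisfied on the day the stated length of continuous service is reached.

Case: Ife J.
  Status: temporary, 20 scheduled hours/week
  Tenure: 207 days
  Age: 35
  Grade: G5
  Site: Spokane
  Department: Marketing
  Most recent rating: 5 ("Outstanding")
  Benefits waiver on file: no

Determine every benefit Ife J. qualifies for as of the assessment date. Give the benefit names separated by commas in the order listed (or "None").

Long-Term Disability — status temporary ✗ (requires part-time) → not eligible.
Flexible Spending Account — status temporary ✓ (not excluded); service 207 days ≥ 6 months (≈180 days) ✓; age 35 ≥ 21 ✓ → eligible.
Pension Scheme — status temporary ✓; no waiver, service 207 days ≥ 30 days ✓; age 35 ≥ 21 ✓; grade G5 ≥ G4 ✓; site Spokane ✗ (not Reno, Newark, or Calgary) → not eligible.
Medical Plan — no waiver, service 207 days < 2 years (≈730 days) ✗ → not eligible.
Gym Reimbursement — status temporary ✓ (not excluded); service 207 days ≥ 6 weeks (≈42 days) ✓; rating 5 ≥ 2 ✓; grade G5 ≥ G3 ✓ → eligible.
Education Assistance — status temporary ✓; service 207 days ≥ 90 days ✓; site Spokane ✓ → eligible.
Employer Retirement Match — status temporary ✓; service 207 days ≥ 26 weeks (≈182 days) ✓; grade G5 ≥ G2 ✓ → eligible.

Flexible Spending Account, Gym Reimbursement, Education Assistance, Employer Retirement Match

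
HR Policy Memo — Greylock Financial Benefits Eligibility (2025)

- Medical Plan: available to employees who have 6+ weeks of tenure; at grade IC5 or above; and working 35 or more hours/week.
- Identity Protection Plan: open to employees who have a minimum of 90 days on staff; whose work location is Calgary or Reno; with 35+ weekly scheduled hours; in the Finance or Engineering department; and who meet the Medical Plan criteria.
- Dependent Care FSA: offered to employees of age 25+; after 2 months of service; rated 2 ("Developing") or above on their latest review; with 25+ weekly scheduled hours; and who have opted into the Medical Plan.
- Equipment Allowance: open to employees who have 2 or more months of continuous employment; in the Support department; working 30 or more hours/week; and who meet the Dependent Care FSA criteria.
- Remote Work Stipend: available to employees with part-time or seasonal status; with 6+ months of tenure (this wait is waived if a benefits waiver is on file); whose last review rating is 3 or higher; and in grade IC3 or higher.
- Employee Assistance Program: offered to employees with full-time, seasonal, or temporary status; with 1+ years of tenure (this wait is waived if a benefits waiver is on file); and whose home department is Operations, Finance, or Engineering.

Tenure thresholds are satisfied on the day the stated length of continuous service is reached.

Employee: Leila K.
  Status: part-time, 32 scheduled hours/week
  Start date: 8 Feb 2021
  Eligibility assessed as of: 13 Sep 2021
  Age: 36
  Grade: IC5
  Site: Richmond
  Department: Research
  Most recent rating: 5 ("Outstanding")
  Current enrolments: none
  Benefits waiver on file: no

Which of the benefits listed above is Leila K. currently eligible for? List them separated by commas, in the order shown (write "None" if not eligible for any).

Service from 8 Feb 2021 to 13 Sep 2021: 217 days.
Medical Plan — service 217 days ≥ 6 weeks (≈42 days) ✓; grade IC5 ≥ IC5 ✓; 32 hrs/wk < 35 ✗ → not eligible.
Identity Protection Plan — service 217 days ≥ 90 days ✓; site Richmond ✗ (not Calgary or Reno) → not eligible.
Dependent Care FSA — age 36 ≥ 25 ✓; service 217 days ≥ 2 months (≈60 days) ✓; rating 5 ≥ 2 ✓; 32 hrs/wk ≥ 25 ✓; not enrolled in Medical Plan ✗ → not eligible.
Equipment Allowance — service 217 days ≥ 2 months (≈60 days) ✓; dept Research ✗ → not eligible.
Remote Work Stipend — status part-time ✓; no waiver, service 217 days ≥ 6 months (≈180 days) ✓; rating 5 ≥ 3 ✓; grade IC5 ≥ IC3 ✓ → eligible.
Employee Assistance Program — status part-time ✗ (requires full-time, seasonal, or temporary) → not eligible.

Remote Work Stipend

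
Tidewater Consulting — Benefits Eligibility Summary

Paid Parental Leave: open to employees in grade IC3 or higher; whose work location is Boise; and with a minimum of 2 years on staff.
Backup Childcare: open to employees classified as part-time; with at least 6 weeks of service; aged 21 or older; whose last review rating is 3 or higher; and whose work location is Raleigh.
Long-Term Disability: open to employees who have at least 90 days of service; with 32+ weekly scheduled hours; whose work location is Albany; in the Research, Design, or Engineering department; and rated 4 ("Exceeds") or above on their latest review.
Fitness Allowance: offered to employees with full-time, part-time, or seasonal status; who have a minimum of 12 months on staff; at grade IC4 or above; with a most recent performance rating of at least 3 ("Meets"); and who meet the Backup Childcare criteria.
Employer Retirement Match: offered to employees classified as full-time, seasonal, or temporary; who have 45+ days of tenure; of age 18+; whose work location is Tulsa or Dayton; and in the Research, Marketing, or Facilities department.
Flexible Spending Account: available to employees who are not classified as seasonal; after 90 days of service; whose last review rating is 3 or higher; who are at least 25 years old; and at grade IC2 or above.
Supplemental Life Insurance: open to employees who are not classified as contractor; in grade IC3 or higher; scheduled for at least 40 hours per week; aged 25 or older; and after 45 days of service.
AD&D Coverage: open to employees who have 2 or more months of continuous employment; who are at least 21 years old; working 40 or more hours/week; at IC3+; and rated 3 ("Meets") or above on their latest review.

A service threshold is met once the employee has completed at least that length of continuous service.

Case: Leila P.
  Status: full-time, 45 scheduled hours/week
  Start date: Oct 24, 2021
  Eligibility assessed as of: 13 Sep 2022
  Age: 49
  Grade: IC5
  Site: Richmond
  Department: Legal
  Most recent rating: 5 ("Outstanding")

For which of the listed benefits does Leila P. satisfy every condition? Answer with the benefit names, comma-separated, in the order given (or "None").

Service from Oct 24, 2021 to 13 Sep 2022: 324 days.
Paid Parental Leave — grade IC5 ≥ IC3 ✓; site Richmond ✗ (not Boise) → not eligible.
Backup Childcare — status full-time ✗ (requires part-time) → not eligible.
Long-Term Disability — service 324 days ≥ 90 days ✓; 45 hrs/wk ≥ 32 ✓; site Richmond ✗ (not Albany) → not eligible.
Fitness Allowance — status full-time ✓; service 324 days < 12 months (≈360 days) ✗ → not eligible.
Employer Retirement Match — status full-time ✓; service 324 days ≥ 45 days ✓; age 49 ≥ 18 ✓; site Richmond ✗ (not Tulsa or Dayton) → not eligible.
Flexible Spending Account — status full-time ✓ (not excluded); service 324 days ≥ 90 days ✓; rating 5 ≥ 3 ✓; age 49 ≥ 25 ✓; grade IC5 ≥ IC2 ✓ → eligible.
Supplemental Life Insurance — status full-time ✓ (not excluded); grade IC5 ≥ IC3 ✓; 45 hrs/wk ≥ 40 ✓; age 49 ≥ 25 ✓; service 324 days ≥ 45 days ✓ → eligible.
AD&D Coverage — service 324 days ≥ 2 months (≈60 days) ✓; age 49 ≥ 21 ✓; 45 hrs/wk ≥ 40 ✓; grade IC5 ≥ IC3 ✓; rating 5 ≥ 3 ✓ → eligible.

Flexible Spending Account, Supplemental Life Insurance, AD&D Coverage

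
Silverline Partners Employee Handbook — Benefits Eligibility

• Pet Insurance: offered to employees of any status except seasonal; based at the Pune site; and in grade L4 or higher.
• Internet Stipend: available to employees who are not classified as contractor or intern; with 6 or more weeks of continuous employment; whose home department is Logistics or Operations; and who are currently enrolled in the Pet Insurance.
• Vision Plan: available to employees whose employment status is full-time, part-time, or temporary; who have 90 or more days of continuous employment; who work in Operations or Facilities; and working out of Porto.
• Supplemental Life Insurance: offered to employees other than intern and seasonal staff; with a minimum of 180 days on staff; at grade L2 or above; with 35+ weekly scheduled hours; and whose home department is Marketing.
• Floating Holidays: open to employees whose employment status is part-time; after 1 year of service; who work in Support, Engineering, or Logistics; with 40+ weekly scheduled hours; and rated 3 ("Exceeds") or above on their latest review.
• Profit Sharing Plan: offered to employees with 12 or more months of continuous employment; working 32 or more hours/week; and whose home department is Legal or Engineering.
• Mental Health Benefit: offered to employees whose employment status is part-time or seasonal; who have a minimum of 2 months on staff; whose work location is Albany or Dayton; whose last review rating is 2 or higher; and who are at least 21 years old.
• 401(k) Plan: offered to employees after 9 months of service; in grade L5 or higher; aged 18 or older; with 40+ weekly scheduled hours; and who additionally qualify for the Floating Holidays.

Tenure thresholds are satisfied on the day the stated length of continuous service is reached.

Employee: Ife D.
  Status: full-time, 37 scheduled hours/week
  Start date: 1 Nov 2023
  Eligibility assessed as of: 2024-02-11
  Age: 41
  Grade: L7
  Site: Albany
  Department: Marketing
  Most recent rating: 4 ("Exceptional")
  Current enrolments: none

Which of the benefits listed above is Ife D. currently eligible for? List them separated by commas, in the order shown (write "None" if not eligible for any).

None

Service from 1 Nov 2023 to 2024-02-11: 102 days.
Pet Insurance — status full-time ✓ (not excluded); site Albany ✗ (not Pune) → not eligible.
Internet Stipend — status full-time ✓ (not excluded); service 102 days ≥ 6 weeks (≈42 days) ✓; dept Marketing ✗ → not eligible.
Vision Plan — status full-time ✓; service 102 days ≥ 90 days ✓; dept Marketing ✗ → not eligible.
Supplemental Life Insurance — status full-time ✓ (not excluded); service 102 days < 180 days ✗ → not eligible.
Floating Holidays — status full-time ✗ (requires part-time) → not eligible.
Profit Sharing Plan — service 102 days < 12 months (≈360 days) ✗ → not eligible.
Mental Health Benefit — status full-time ✗ (requires part-time or seasonal) → not eligible.
401(k) Plan — service 102 days < 9 months (≈270 days) ✗ → not eligible.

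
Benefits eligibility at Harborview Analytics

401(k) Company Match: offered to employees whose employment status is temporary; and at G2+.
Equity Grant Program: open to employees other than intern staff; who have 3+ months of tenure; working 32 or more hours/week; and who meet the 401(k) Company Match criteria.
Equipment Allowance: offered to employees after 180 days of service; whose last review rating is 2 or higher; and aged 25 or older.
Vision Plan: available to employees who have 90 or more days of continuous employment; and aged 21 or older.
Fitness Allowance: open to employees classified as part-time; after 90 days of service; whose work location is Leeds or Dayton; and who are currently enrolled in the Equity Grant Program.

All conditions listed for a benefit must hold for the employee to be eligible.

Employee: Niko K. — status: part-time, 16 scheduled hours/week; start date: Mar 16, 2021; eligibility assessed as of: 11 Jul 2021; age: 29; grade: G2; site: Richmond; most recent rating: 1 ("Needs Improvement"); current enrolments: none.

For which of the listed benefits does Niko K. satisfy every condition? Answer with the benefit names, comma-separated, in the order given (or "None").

Service from Mar 16, 2021 to 11 Jul 2021: 117 days.
401(k) Company Match — status part-time ✗ (requires temporary) → not eligible.
Equity Grant Program — status part-time ✓ (not excluded); service 117 days ≥ 3 months (≈90 days) ✓; 16 hrs/wk < 32 ✗ → not eligible.
Equipment Allowance — service 117 days < 180 days ✗ → not eligible.
Vision Plan — service 117 days ≥ 90 days ✓; age 29 ≥ 21 ✓ → eligible.
Fitness Allowance — status part-time ✓; service 117 days ≥ 90 days ✓; site Richmond ✗ (not Leeds or Dayton) → not eligible.

Vision Plan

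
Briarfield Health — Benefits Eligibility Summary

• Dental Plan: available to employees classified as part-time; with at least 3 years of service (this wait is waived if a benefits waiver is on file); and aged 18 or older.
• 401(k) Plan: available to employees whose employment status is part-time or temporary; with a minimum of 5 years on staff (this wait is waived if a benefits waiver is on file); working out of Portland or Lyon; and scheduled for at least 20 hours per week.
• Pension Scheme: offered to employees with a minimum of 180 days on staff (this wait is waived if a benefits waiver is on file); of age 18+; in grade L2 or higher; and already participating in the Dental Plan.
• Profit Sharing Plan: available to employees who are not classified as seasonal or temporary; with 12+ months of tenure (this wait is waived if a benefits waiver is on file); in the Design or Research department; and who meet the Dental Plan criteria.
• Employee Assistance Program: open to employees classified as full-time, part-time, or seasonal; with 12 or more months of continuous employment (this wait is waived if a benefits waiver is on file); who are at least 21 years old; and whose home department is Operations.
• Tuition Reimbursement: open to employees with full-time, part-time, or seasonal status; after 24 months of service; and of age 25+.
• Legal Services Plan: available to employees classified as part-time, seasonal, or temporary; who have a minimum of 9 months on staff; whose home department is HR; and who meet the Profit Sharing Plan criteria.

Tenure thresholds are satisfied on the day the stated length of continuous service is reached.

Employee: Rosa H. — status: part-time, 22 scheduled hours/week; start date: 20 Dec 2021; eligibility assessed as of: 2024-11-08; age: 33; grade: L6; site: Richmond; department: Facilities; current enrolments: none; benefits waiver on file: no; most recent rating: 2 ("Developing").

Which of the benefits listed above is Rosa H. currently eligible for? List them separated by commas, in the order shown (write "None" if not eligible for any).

Tuition Reimbursement

Service from 20 Dec 2021 to 2024-11-08: 1054 days.
Dental Plan — status part-time ✓; no waiver, service 1054 days < 3 years (≈1095 days) ✗ → not eligible.
401(k) Plan — status part-time ✓; no waiver, service 1054 days < 5 years (≈1825 days) ✗ → not eligible.
Pension Scheme — no waiver, service 1054 days ≥ 180 days ✓; age 33 ≥ 18 ✓; grade L6 ≥ L2 ✓; not enrolled in Dental Plan ✗ → not eligible.
Profit Sharing Plan — status part-time ✓ (not excluded); no waiver, service 1054 days ≥ 12 months (≈360 days) ✓; dept Facilities ✗ → not eligible.
Employee Assistance Program — status part-time ✓; no waiver, service 1054 days ≥ 12 months (≈360 days) ✓; age 33 ≥ 21 ✓; dept Facilities ✗ → not eligible.
Tuition Reimbursement — status part-time ✓; service 1054 days ≥ 24 months (≈720 days) ✓; age 33 ≥ 25 ✓ → eligible.
Legal Services Plan — status part-time ✓; service 1054 days ≥ 9 months (≈270 days) ✓; dept Facilities ✗ → not eligible.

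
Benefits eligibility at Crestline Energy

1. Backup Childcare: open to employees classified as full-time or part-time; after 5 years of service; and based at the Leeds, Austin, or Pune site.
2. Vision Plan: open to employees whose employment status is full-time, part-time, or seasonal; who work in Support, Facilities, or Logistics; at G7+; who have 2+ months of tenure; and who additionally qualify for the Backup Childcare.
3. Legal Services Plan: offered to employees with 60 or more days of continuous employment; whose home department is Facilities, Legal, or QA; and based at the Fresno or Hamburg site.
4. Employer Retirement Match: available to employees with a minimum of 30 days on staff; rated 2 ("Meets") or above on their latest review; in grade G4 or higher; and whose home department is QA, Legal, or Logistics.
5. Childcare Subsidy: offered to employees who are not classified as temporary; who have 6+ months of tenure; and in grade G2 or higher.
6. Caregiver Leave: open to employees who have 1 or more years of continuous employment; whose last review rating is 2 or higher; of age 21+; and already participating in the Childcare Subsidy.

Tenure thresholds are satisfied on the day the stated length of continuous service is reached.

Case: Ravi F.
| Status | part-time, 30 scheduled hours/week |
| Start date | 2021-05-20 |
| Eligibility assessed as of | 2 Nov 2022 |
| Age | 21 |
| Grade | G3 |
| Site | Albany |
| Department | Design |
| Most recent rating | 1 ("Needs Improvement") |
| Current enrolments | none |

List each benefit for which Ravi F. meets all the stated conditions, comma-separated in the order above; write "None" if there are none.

Childcare Subsidy

Service from 2021-05-20 to 2 Nov 2022: 531 days.
Backup Childcare — status part-time ✓; service 531 days < 5 years (≈1825 days) ✗ → not eligible.
Vision Plan — status part-time ✓; dept Design ✗ → not eligible.
Legal Services Plan — service 531 days ≥ 60 days ✓; dept Design ✗ → not eligible.
Employer Retirement Match — service 531 days ≥ 30 days ✓; rating 1 < 2 ✗ → not eligible.
Childcare Subsidy — status part-time ✓ (not excluded); service 531 days ≥ 6 months (≈180 days) ✓; grade G3 ≥ G2 ✓ → eligible.
Caregiver Leave — service 531 days ≥ 1 year (≈365 days) ✓; rating 1 < 2 ✗ → not eligible.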